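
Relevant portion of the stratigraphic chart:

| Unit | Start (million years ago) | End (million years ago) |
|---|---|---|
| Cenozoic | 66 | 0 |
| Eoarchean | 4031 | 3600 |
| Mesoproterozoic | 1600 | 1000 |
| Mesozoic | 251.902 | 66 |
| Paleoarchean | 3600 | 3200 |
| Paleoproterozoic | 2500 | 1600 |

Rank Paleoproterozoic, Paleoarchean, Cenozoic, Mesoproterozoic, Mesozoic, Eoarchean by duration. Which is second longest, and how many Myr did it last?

Mesoproterozoic, 600 million years

Start − end for each: Paleoproterozoic 2500 − 1600 = 900; Paleoarchean 3600 − 3200 = 400; Cenozoic 66 − 0 = 66; Mesoproterozoic 1600 − 1000 = 600; Mesozoic 251.902 − 66 = 185.902; Eoarchean 4031 − 3600 = 431.
Ranking these from longest: Paleoproterozoic > Mesoproterozoic > Eoarchean > Paleoarchean > Mesozoic > Cenozoic.
Position 2 in that ranking is Mesoproterozoic, which lasted 600 Myr.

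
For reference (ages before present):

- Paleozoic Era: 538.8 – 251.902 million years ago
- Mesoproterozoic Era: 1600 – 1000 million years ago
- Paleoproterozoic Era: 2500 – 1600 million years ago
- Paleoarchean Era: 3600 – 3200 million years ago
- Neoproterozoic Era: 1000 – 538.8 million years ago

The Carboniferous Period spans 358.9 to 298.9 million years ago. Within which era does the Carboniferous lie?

Paleozoic

The Carboniferous (358.9–298.9 Ma) lies entirely within 538.8–251.902 Ma, the Paleozoic Era.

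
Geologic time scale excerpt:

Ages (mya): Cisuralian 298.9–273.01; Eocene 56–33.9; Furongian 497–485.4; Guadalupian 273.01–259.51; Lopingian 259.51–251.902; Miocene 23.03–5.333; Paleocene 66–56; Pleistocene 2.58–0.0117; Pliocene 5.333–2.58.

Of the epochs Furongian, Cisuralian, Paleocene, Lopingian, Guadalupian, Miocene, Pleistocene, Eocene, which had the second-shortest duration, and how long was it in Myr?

Lopingian, 7.608 million years

Durations: Furongian 11.6; Cisuralian 25.89; Paleocene 10; Lopingian 7.608; Guadalupian 13.5; Miocene 17.697; Pleistocene 2.5683; Eocene 22.1 Myr.
Sorted shortest-first: Pleistocene (2.5683), Lopingian (7.608), Paleocene (10), Furongian (11.6), Guadalupian (13.5), Miocene (17.697), Eocene (22.1), Cisuralian (25.89).
The second shortest is Lopingian at 7.608 Myr.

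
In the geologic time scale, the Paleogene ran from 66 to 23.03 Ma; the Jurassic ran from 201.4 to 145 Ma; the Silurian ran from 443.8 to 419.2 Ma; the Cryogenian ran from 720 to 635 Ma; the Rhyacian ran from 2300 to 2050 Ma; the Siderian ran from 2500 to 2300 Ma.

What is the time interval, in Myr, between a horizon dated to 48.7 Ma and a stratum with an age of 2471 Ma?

2422.3 million years

2471 − 48.7 = 2422.3 million years.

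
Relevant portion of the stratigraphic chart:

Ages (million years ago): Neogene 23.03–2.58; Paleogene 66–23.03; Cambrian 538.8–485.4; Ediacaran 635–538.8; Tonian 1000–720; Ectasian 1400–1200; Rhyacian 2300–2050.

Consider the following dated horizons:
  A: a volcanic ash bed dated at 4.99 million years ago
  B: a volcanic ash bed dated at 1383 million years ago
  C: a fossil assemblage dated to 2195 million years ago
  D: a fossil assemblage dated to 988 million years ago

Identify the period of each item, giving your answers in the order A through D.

A — Neogene; B — Ectasian; C — Rhyacian; D — Tonian

Match each age against the start–end ranges in the excerpt: A = 4.99 Ma → Neogene (23.03–2.58); B = 1383 Ma → Ectasian (1400–1200); C = 2195 Ma → Rhyacian (2300–2050); D = 988 Ma → Tonian (1000–720).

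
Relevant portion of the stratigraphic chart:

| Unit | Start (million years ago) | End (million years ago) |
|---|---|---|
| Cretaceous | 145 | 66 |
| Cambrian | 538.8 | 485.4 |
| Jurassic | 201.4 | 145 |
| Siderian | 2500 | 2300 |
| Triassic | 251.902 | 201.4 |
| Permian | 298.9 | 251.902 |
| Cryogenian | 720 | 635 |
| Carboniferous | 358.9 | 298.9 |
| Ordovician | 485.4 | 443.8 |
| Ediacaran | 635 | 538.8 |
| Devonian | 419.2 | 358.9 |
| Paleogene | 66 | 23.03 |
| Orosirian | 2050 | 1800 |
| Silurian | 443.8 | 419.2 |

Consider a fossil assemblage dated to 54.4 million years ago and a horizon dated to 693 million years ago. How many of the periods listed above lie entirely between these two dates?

693 Ma sits inside the Cryogenian (720–635) and 54.4 Ma inside the Paleogene (66–23.03); neither of those is wholly between the two dates.
The listed periods lying completely between them are Ediacaran, Cambrian, Ordovician, Silurian, Devonian, Carboniferous, Permian, Triassic, Jurassic, Cretaceous — 10 in all.

10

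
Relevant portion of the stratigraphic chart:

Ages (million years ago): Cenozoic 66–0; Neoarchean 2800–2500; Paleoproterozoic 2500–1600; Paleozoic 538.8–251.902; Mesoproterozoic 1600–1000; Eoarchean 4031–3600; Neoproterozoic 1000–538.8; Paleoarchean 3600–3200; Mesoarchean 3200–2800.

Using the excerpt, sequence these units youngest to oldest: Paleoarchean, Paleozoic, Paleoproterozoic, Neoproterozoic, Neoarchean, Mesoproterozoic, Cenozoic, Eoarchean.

Cenozoic, then Paleozoic, then Neoproterozoic, then Mesoproterozoic, then Paleoproterozoic, then Neoarchean, then Paleoarchean, then Eoarchean

Read off each span (Ma): Paleoarchean 3600–3200; Paleozoic 538.8–251.902; Paleoproterozoic 2500–1600; Neoproterozoic 1000–538.8; Neoarchean 2800–2500; Mesoproterozoic 1600–1000; Cenozoic 66–0; Eoarchean 4031–3600.
Larger Ma is older, so oldest→youngest is Eoarchean, Paleoarchean, Neoarchean, Paleoproterozoic, Mesoproterozoic, Neoproterozoic, Paleozoic, Cenozoic; reverse it for youngest→oldest.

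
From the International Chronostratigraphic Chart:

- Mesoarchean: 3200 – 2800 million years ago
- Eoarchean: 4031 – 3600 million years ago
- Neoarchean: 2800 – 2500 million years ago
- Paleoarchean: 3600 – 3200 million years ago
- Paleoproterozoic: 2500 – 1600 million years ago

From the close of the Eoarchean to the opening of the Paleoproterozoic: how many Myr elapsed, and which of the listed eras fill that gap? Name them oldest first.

1100 million years; Paleoarchean, Mesoarchean, Neoarchean

The Eoarchean closes at 3600 Ma and the Paleoproterozoic opens at 2500 Ma, so the interval is 3600 − 2500 = 1100 Myr.
An era fits inside if it starts at or after 3600 Ma and ends at or before 2500 Ma; oldest first that gives Paleoarchean, Mesoarchean, Neoarchean.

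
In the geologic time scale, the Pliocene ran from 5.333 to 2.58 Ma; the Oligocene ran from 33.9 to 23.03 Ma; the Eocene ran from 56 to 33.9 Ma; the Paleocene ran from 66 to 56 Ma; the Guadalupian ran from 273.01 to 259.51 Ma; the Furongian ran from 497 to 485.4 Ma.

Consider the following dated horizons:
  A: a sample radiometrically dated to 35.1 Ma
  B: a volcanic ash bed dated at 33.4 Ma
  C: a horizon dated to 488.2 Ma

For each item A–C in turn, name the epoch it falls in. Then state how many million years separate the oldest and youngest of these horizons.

A: 35.1 Ma lies in 56–33.9 Ma, so Eocene.
B: 33.4 Ma lies in 33.9–23.03 Ma, so Oligocene.
C: 488.2 Ma lies in 497–485.4 Ma, so Furongian.
Oldest = 488.2 Ma, youngest = 33.4 Ma → span 454.8 Myr.

A — Eocene; B — Oligocene; C — Furongian; span 454.8 million years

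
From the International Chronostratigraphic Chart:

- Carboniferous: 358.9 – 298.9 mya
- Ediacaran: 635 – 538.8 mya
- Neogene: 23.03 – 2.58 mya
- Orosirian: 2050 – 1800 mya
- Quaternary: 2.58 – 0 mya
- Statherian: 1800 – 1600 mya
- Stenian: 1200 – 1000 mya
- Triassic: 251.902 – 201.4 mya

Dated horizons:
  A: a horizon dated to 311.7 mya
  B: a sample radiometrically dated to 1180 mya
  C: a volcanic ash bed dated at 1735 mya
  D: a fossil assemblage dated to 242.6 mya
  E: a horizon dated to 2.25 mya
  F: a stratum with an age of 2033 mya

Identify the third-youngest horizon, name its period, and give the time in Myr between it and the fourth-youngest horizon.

A, in the Carboniferous; 868.3 million years to B

Sorted youngest-first by Ma: E (2.25), D (242.6), A (311.7), B (1180), C (1735), F (2033).
The third youngest is A at 311.7 Ma, which lies in 358.9–298.9 Ma: the Carboniferous.
The fourth youngest is B at 1180 Ma; separation = |311.7 − 1180| = 868.3 Myr.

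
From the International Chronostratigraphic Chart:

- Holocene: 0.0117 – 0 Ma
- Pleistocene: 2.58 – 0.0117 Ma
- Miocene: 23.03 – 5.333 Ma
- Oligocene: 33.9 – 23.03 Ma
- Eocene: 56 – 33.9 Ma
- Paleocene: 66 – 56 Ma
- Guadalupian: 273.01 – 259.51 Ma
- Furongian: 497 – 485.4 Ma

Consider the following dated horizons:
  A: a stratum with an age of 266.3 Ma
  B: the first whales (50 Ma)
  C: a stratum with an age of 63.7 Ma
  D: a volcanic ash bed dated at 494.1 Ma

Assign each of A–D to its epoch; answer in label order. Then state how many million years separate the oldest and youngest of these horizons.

Match each age against the start–end ranges in the excerpt: A = 266.3 Ma → Guadalupian (273.01–259.51); B = 50 Ma → Eocene (56–33.9); C = 63.7 Ma → Paleocene (66–56); D = 494.1 Ma → Furongian (497–485.4).
The largest age is 494.1 Ma and the smallest is 50 Ma; their difference is 444.1 Myr.

A — Guadalupian; B — Eocene; C — Paleocene; D — Furongian; span 444.1 million years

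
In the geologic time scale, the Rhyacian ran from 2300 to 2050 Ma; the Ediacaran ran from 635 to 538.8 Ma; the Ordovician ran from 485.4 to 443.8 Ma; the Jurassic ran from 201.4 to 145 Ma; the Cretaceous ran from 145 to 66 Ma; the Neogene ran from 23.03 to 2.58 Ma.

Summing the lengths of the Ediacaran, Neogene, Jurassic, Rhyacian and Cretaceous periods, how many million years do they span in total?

502.05 million years

Duration is start − end for each: (635 − 538.8) + (23.03 − 2.58) + (201.4 − 145) + (2300 − 2050) + (145 − 66).
That is 96.2 + 20.45 + 56.4 + 250 + 79, which totals 502.05 million years.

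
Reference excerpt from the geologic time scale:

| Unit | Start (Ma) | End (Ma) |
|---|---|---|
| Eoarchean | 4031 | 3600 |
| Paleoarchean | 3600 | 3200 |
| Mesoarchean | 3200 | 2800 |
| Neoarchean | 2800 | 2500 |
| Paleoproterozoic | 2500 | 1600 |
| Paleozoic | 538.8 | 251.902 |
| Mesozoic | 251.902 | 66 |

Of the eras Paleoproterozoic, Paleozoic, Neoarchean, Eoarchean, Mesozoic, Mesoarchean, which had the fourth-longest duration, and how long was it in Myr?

Durations: Paleoproterozoic 900; Paleozoic 286.898; Neoarchean 300; Eoarchean 431; Mesozoic 185.902; Mesoarchean 400 Myr.
Sorted longest-first: Paleoproterozoic (900), Eoarchean (431), Mesoarchean (400), Neoarchean (300), Paleozoic (286.898), Mesozoic (185.902).
The fourth longest is Neoarchean at 300 Myr.

Neoarchean, 300 million years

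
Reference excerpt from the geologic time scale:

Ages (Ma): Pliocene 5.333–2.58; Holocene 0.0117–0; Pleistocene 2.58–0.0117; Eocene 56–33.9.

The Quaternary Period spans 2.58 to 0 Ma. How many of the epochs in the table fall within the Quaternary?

2

Epochs inside 2.58–0 Ma: Pleistocene, Holocene — 2 in total.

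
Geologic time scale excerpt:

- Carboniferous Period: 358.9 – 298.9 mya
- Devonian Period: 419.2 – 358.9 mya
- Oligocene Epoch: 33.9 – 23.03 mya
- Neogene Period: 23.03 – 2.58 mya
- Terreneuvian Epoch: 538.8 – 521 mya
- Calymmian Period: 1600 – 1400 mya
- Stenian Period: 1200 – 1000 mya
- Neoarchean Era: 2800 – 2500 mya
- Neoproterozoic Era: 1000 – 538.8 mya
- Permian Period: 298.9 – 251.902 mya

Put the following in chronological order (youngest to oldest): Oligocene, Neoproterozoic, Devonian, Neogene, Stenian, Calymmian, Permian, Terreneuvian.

Read off each span (Ma): Oligocene 33.9–23.03; Neoproterozoic 1000–538.8; Devonian 419.2–358.9; Neogene 23.03–2.58; Stenian 1200–1000; Calymmian 1600–1400; Permian 298.9–251.902; Terreneuvian 538.8–521.
Larger Ma is older, so oldest→youngest is Calymmian, Stenian, Neoproterozoic, Terreneuvian, Devonian, Permian, Oligocene, Neogene; reverse it for youngest→oldest.

Neogene → Oligocene → Permian → Devonian → Terreneuvian → Neoproterozoic → Stenian → Calymmian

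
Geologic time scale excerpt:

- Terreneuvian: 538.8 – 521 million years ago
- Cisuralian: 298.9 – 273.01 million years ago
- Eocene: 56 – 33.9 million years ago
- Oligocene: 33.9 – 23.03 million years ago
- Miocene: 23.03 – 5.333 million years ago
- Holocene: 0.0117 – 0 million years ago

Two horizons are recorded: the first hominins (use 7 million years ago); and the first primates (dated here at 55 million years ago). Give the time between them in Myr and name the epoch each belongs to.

Elapsed time: 55 − 7 = 48 Myr.
7 Ma lies within 23.03–5.333 Ma: Miocene.
55 Ma lies within 56–33.9 Ma: Eocene.

48 million years apart; the first in the Miocene, the second in the Eocene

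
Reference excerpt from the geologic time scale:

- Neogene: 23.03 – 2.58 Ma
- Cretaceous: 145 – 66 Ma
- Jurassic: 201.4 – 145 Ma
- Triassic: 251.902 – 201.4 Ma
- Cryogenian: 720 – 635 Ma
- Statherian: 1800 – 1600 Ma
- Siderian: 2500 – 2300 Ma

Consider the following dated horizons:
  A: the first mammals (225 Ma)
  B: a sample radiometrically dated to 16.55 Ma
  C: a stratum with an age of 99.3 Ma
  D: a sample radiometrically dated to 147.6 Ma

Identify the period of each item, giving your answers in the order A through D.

A — Triassic; B — Neogene; C — Cretaceous; D — Jurassic

Match each age against the start–end ranges in the excerpt: A = 225 Ma → Triassic (251.902–201.4); B = 16.55 Ma → Neogene (23.03–2.58); C = 99.3 Ma → Cretaceous (145–66); D = 147.6 Ma → Jurassic (201.4–145).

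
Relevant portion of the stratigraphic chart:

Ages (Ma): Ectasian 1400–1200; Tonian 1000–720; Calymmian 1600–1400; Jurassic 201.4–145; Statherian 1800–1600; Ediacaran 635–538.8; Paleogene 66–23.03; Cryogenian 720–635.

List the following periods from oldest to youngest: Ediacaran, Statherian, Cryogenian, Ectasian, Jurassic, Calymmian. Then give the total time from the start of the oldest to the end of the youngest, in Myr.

From the excerpt: Ediacaran 635–538.8; Statherian 1800–1600; Cryogenian 720–635; Ectasian 1400–1200; Jurassic 201.4–145; Calymmian 1600–1400 (Ma).
Larger Ma is earlier, so the oldest is Statherian and the youngest is Jurassic; oldest to youngest: Statherian, Calymmian, Ectasian, Cryogenian, Ediacaran, Jurassic.
Oldest start 1800 minus youngest end 145 gives 1655 Myr overall.

Statherian, Calymmian, Ectasian, Cryogenian, Ediacaran, Jurassic; total span 1655 Myr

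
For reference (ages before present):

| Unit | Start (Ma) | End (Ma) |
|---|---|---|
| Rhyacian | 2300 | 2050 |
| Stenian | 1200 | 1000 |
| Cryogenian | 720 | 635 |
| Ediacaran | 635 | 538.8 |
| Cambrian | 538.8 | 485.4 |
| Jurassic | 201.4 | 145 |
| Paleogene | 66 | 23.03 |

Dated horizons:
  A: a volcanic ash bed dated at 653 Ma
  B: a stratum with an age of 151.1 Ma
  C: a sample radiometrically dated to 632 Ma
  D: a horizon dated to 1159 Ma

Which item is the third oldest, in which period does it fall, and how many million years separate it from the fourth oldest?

C, in the Ediacaran; 480.9 million years to B

Larger Ma means older, so oldest first: D 1159 > A 653 > C 632 > B 151.1.
Counting 3 along gives C (632 Ma); the excerpt puts that inside the Ediacaran, 635–538.8 Ma.
Next in line is B (151.1 Ma), and 632 − 151.1 = 480.9 Myr.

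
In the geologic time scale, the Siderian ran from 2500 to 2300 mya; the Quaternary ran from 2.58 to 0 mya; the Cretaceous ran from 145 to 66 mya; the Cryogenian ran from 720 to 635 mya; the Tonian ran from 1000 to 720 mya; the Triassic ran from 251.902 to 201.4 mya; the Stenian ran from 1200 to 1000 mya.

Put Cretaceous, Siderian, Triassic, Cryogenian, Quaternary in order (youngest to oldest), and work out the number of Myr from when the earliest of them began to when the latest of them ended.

Quaternary, Cretaceous, Triassic, Cryogenian, Siderian; total span 2500 Myr

Start ages (Ma): Siderian 2500, Cryogenian 720, Triassic 251.902, Cretaceous 145, Quaternary 2.58.
Ordered youngest to oldest: Quaternary, Cretaceous, Triassic, Cryogenian, Siderian.
Span = 2500 − 0 = 2500 Myr.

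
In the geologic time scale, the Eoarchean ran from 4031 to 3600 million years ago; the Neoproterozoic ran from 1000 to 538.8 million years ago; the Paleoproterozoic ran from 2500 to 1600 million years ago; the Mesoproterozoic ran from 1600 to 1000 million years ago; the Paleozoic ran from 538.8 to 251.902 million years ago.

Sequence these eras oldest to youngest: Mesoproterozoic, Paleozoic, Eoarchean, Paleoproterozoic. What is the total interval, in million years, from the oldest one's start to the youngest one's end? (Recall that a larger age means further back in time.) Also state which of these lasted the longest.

Start ages (Ma): Eoarchean 4031, Paleoproterozoic 2500, Mesoproterozoic 1600, Paleozoic 538.8.
Ordered oldest to youngest: Eoarchean, Paleoproterozoic, Mesoproterozoic, Paleozoic.
Span = 4031 − 251.902 = 3779.098 Myr.
Durations: Eoarchean 431, Mesoproterozoic 600, Paleozoic 286.898, Paleoproterozoic 900 → longest is Paleoproterozoic (900 Myr).

Eoarchean → Paleoproterozoic → Mesoproterozoic → Paleozoic; total span 3779.098 Myr; longest is Paleoproterozoic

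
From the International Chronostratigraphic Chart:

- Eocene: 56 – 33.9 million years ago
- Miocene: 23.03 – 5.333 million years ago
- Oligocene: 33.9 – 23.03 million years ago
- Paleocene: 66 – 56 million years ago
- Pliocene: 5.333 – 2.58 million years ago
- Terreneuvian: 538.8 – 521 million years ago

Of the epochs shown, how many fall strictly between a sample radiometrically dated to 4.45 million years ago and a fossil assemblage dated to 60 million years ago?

The older date is 60 Ma and the younger is 4.45 Ma.
Epochs with start < 60 and end > 4.45 Ma: Eocene (56–33.9), Oligocene (33.9–23.03), Miocene (23.03–5.333).
That is 3 complete epochs.

3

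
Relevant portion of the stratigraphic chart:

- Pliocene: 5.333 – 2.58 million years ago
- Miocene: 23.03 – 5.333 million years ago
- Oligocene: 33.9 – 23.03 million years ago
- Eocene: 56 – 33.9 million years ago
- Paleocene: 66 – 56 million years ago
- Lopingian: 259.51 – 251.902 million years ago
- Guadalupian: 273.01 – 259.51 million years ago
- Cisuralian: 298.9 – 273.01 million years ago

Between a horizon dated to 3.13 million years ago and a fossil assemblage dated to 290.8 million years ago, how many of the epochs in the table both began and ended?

6

The older date is 290.8 Ma and the younger is 3.13 Ma.
Epochs with start < 290.8 and end > 3.13 Ma: Guadalupian (273.01–259.51), Lopingian (259.51–251.902), Paleocene (66–56), Eocene (56–33.9), Oligocene (33.9–23.03), Miocene (23.03–5.333).
That is 6 complete epochs.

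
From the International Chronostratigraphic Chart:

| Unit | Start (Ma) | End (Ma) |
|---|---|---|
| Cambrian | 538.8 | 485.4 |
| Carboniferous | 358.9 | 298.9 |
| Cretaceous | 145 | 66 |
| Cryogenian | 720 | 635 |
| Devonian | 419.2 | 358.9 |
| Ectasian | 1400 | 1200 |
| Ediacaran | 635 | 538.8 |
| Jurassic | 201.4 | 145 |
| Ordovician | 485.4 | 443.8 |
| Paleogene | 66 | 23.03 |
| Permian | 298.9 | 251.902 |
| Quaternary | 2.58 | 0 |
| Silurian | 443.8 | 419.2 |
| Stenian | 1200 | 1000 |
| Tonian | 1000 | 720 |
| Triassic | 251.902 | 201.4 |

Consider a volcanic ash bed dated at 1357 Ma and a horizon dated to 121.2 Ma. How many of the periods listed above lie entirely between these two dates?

12

1357 Ma sits inside the Ectasian (1400–1200) and 121.2 Ma inside the Cretaceous (145–66); neither of those is wholly between the two dates.
The listed periods lying completely between them are Stenian, Tonian, Cryogenian, Ediacaran, Cambrian, Ordovician, Silurian, Devonian, Carboniferous, Permian, Triassic, Jurassic — 12 in all.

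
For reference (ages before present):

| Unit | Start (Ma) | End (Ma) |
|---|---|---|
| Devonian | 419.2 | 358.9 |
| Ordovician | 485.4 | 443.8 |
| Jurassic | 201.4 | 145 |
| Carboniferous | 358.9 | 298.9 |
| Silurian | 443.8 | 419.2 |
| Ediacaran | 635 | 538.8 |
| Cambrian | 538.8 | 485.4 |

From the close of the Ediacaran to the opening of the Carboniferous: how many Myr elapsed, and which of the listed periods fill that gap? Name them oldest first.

179.9 million years; Cambrian, Ordovician, Silurian, Devonian

The Ediacaran closes at 538.8 Ma and the Carboniferous opens at 358.9 Ma, so the interval is 538.8 − 358.9 = 179.9 Myr.
A period fits inside if it starts at or after 538.8 Ma and ends at or before 358.9 Ma; oldest first that gives Cambrian, Ordovician, Silurian, Devonian.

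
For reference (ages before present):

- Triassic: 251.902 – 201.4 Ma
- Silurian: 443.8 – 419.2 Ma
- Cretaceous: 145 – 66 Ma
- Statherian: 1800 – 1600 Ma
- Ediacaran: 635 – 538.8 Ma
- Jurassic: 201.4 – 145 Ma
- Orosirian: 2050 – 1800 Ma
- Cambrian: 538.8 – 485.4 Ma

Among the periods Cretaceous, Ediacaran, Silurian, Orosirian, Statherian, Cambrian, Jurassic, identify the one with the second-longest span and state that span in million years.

Durations: Cretaceous 79; Ediacaran 96.2; Silurian 24.6; Orosirian 250; Statherian 200; Cambrian 53.4; Jurassic 56.4 Myr.
Sorted longest-first: Orosirian (250), Statherian (200), Ediacaran (96.2), Cretaceous (79), Jurassic (56.4), Cambrian (53.4), Silurian (24.6).
The second longest is Statherian at 200 Myr.

Statherian, 200 million years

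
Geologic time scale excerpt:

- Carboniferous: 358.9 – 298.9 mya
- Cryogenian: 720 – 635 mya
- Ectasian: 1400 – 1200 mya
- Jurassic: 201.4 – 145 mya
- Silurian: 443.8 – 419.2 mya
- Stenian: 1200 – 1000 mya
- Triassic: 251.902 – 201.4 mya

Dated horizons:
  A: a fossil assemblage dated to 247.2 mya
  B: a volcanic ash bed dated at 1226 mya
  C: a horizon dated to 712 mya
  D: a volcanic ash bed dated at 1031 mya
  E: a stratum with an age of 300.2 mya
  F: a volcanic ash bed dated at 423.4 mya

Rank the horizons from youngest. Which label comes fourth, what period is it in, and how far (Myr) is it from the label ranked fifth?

C, in the Cryogenian; 319 million years to D

Sorted youngest-first by Ma: A (247.2), E (300.2), F (423.4), C (712), D (1031), B (1226).
The fourth youngest is C at 712 Ma, which lies in 720–635 Ma: the Cryogenian.
The fifth youngest is D at 1031 Ma; separation = |712 − 1031| = 319 Myr.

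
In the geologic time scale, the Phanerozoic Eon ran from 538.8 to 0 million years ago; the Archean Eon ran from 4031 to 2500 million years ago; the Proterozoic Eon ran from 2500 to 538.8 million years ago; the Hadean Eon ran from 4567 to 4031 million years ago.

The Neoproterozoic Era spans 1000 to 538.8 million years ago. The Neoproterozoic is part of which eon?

Proterozoic

The Neoproterozoic (1000–538.8 Ma) lies entirely within 2500–538.8 Ma, the Proterozoic Eon.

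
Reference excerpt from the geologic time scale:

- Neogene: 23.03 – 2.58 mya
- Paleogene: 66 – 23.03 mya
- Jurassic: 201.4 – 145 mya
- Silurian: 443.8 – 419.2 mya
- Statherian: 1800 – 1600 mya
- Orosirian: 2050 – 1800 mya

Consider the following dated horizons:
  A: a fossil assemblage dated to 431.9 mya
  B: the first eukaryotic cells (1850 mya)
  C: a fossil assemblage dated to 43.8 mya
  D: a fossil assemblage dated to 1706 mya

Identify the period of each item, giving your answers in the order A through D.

A — Silurian; B — Orosirian; C — Paleogene; D — Statherian

Match each age against the start–end ranges in the excerpt: A = 431.9 Ma → Silurian (443.8–419.2); B = 1850 Ma → Orosirian (2050–1800); C = 43.8 Ma → Paleogene (66–23.03); D = 1706 Ma → Statherian (1800–1600).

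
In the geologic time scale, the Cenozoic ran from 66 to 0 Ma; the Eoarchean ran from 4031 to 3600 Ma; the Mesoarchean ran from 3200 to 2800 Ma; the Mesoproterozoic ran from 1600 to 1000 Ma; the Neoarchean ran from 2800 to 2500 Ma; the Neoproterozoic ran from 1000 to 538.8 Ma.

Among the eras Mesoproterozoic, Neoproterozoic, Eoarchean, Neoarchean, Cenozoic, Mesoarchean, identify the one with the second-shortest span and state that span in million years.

Neoarchean, 300 million years

Start − end for each: Mesoproterozoic 1600 − 1000 = 600; Neoproterozoic 1000 − 538.8 = 461.2; Eoarchean 4031 − 3600 = 431; Neoarchean 2800 − 2500 = 300; Cenozoic 66 − 0 = 66; Mesoarchean 3200 − 2800 = 400.
Ranking these from shortest: Cenozoic < Neoarchean < Mesoarchean < Eoarchean < Neoproterozoic < Mesoproterozoic.
Position 2 in that ranking is Neoarchean, which lasted 300 Myr.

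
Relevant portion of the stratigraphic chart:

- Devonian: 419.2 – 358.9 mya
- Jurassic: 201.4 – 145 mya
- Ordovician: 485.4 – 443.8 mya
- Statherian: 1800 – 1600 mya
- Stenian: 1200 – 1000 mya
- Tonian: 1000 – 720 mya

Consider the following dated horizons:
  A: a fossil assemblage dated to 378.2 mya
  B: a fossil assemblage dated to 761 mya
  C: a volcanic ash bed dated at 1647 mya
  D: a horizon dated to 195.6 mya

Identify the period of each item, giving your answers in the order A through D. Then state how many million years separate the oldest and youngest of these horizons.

A: 378.2 Ma lies in 419.2–358.9 Ma, so Devonian.
B: 761 Ma lies in 1000–720 Ma, so Tonian.
C: 1647 Ma lies in 1800–1600 Ma, so Statherian.
D: 195.6 Ma lies in 201.4–145 Ma, so Jurassic.
Oldest = 1647 Ma, youngest = 195.6 Ma → span 1451.4 Myr.

A — Devonian; B — Tonian; C — Statherian; D — Jurassic; span 1451.4 million years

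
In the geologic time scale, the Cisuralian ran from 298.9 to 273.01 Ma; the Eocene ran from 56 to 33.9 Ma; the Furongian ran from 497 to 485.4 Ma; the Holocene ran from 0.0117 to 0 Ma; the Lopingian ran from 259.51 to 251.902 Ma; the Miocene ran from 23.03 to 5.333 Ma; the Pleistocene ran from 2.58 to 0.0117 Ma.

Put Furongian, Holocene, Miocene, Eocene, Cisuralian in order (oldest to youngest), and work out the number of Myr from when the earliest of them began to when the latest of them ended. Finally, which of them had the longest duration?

Furongian → Cisuralian → Eocene → Miocene → Holocene; total span 497 Myr; longest is Cisuralian

Start ages (Ma): Furongian 497, Cisuralian 298.9, Eocene 56, Miocene 23.03, Holocene 0.0117.
Ordered oldest to youngest: Furongian, Cisuralian, Eocene, Miocene, Holocene.
Span = 497 − 0 = 497 Myr.
Durations: Cisuralian 25.89, Miocene 17.697, Holocene 0.0117, Eocene 22.1, Furongian 11.6 → longest is Cisuralian (25.89 Myr).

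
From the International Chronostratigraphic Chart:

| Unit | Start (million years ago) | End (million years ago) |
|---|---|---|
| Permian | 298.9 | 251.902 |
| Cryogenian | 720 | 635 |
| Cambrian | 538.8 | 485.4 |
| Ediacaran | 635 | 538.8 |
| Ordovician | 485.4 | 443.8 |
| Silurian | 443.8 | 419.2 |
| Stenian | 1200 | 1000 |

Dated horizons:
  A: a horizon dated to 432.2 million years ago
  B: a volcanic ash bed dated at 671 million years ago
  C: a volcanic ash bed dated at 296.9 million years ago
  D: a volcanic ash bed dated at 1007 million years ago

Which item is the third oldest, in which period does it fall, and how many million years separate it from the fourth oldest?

A, in the Silurian; 135.3 million years to C

Sorted oldest-first by Ma: D (1007), B (671), A (432.2), C (296.9).
The third oldest is A at 432.2 Ma, which lies in 443.8–419.2 Ma: the Silurian.
The fourth oldest is C at 296.9 Ma; separation = |432.2 − 296.9| = 135.3 Myr.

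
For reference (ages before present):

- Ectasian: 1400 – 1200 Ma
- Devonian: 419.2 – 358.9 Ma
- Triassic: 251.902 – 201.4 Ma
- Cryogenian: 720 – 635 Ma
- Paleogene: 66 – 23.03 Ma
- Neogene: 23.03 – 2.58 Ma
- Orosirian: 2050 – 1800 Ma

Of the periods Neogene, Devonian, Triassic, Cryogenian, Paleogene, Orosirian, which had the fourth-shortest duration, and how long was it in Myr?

Start − end for each: Neogene 23.03 − 2.58 = 20.45; Devonian 419.2 − 358.9 = 60.3; Triassic 251.902 − 201.4 = 50.502; Cryogenian 720 − 635 = 85; Paleogene 66 − 23.03 = 42.97; Orosirian 2050 − 1800 = 250.
Ranking these from shortest: Neogene < Paleogene < Triassic < Devonian < Cryogenian < Orosirian.
Position 4 in that ranking is Devonian, which lasted 60.3 Myr.

Devonian, 60.3 million years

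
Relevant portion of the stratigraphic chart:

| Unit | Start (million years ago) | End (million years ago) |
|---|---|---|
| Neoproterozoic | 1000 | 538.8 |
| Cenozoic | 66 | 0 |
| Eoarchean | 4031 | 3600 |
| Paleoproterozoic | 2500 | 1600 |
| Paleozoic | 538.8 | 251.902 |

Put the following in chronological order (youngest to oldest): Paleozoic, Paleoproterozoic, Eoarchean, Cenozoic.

Read off each span (Ma): Paleozoic 538.8–251.902; Paleoproterozoic 2500–1600; Eoarchean 4031–3600; Cenozoic 66–0.
Larger Ma is older, so oldest→youngest is Eoarchean, Paleoproterozoic, Paleozoic, Cenozoic; reverse it for youngest→oldest.

Cenozoic, Paleozoic, Paleoproterozoic, Eoarchean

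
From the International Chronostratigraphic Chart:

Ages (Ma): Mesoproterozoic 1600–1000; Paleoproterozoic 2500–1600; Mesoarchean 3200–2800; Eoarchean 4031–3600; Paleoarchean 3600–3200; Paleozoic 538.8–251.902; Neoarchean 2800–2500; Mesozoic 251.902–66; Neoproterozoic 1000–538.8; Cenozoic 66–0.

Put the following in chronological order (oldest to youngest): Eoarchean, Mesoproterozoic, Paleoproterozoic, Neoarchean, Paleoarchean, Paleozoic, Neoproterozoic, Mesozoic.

Read off each span (Ma): Eoarchean 4031–3600; Mesoproterozoic 1600–1000; Paleoproterozoic 2500–1600; Neoarchean 2800–2500; Paleoarchean 3600–3200; Paleozoic 538.8–251.902; Neoproterozoic 1000–538.8; Mesozoic 251.902–66.
Larger Ma is older, so oldest→youngest is Eoarchean, Paleoarchean, Neoarchean, Paleoproterozoic, Mesoproterozoic, Neoproterozoic, Paleozoic, Mesozoic.

Eoarchean → Paleoarchean → Neoarchean → Paleoproterozoic → Mesoproterozoic → Neoproterozoic → Paleozoic → Mesozoic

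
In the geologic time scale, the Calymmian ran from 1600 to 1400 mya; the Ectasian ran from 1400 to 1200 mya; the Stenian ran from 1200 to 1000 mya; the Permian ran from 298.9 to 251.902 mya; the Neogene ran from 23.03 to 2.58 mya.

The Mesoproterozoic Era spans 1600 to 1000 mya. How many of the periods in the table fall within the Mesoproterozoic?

Periods inside 1600–1000 Ma: Calymmian, Ectasian, Stenian — 3 in total.

3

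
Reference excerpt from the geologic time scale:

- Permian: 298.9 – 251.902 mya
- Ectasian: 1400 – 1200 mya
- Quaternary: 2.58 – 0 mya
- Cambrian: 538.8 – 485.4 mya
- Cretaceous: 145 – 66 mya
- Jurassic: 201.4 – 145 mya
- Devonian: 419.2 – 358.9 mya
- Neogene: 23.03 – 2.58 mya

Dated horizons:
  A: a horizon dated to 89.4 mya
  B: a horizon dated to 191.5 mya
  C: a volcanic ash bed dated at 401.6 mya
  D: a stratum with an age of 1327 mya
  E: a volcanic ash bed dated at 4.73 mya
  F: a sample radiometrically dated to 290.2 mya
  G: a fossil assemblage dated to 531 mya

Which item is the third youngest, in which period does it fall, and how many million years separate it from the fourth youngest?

Smaller Ma means younger, so youngest first: E 4.73 < A 89.4 < B 191.5 < F 290.2 < C 401.6 < G 531 < D 1327.
Counting 3 along gives B (191.5 Ma); the excerpt puts that inside the Jurassic, 201.4–145 Ma.
Next in line is F (290.2 Ma), and 290.2 − 191.5 = 98.7 Myr.

B, in the Jurassic; 98.7 million years to F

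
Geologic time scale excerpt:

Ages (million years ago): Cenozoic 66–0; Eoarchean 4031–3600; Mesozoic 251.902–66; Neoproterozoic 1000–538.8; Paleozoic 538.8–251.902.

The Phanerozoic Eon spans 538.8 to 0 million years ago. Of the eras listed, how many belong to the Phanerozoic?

3

Eras inside 538.8–0 Ma: Paleozoic, Mesozoic, Cenozoic — 3 in total.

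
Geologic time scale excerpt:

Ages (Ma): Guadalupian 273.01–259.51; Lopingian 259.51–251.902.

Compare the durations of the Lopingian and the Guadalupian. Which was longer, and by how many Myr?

Lopingian: 259.51 − 251.902 = 7.608 Myr.
Guadalupian: 273.01 − 259.51 = 13.5 Myr.
Difference: 13.5 − 7.608 = 5.892 Myr, so the Guadalupian was longer.

Guadalupian, by 5.892 million years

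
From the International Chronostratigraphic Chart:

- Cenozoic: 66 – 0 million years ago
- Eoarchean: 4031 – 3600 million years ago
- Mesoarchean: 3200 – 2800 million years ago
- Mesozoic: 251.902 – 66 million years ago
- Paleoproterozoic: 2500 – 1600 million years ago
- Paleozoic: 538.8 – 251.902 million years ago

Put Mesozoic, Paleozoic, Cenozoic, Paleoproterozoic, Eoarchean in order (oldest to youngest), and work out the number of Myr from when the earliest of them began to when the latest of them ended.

From the excerpt: Mesozoic 251.902–66; Paleozoic 538.8–251.902; Cenozoic 66–0; Paleoproterozoic 2500–1600; Eoarchean 4031–3600 (Ma).
Larger Ma is earlier, so the oldest is Eoarchean and the youngest is Cenozoic; oldest to youngest: Eoarchean, Paleoproterozoic, Paleozoic, Mesozoic, Cenozoic.
Oldest start 4031 minus youngest end 0 gives 4031 Myr overall.

Eoarchean → Paleoproterozoic → Paleozoic → Mesozoic → Cenozoic; total span 4031 Myr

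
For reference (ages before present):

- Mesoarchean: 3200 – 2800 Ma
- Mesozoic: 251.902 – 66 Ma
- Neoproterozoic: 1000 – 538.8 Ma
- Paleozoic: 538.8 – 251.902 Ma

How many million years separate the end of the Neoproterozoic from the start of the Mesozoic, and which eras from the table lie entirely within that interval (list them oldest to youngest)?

The Neoproterozoic closes at 538.8 Ma and the Mesozoic opens at 251.902 Ma, so the interval is 538.8 − 251.902 = 286.898 Myr.
An era fits inside if it starts at or after 538.8 Ma and ends at or before 251.902 Ma; oldest first that gives Paleozoic.

286.898 million years; Paleozoic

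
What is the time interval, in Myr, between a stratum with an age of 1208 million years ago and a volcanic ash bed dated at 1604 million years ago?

1604 − 1208 = 396 million years.

396 million years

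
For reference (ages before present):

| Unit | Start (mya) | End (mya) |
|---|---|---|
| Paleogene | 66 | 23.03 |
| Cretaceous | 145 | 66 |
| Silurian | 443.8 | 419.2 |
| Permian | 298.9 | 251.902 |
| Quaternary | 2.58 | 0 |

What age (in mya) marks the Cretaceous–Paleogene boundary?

The Cretaceous ends and the Paleogene begins at 66 mya.

66 mya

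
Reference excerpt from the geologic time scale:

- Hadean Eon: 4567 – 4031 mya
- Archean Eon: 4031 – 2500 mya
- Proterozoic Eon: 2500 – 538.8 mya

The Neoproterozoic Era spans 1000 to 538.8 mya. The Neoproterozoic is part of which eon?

The Neoproterozoic (1000–538.8 Ma) lies entirely within 2500–538.8 Ma, the Proterozoic Eon.

Proterozoic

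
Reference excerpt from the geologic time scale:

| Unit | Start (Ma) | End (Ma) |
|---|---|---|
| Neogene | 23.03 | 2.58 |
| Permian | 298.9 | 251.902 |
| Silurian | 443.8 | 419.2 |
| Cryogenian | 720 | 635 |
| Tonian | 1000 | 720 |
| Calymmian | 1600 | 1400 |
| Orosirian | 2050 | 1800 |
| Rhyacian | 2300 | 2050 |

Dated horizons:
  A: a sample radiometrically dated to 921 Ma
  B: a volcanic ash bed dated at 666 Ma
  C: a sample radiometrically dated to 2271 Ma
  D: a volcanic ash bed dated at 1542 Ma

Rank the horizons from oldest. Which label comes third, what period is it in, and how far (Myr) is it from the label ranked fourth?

A, in the Tonian; 255 million years to B

Larger Ma means older, so oldest first: C 2271 > D 1542 > A 921 > B 666.
Counting 3 along gives A (921 Ma); the excerpt puts that inside the Tonian, 1000–720 Ma.
Next in line is B (666 Ma), and 921 − 666 = 255 Myr.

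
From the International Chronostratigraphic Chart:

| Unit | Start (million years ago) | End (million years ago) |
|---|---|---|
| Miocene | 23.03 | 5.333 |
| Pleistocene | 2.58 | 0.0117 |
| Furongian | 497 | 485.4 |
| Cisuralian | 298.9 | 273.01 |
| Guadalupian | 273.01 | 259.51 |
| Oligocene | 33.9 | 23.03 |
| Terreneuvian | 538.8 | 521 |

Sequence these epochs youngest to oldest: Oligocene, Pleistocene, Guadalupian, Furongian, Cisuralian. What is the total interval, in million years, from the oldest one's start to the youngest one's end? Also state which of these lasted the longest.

Pleistocene → Oligocene → Guadalupian → Cisuralian → Furongian; total span 496.9883 Myr; longest is Cisuralian

Start ages (Ma): Furongian 497, Cisuralian 298.9, Guadalupian 273.01, Oligocene 33.9, Pleistocene 2.58.
Ordered youngest to oldest: Pleistocene, Oligocene, Guadalupian, Cisuralian, Furongian.
Span = 497 − 0.0117 = 496.9883 Myr.
Durations: Oligocene 10.87, Pleistocene 2.5683, Furongian 11.6, Guadalupian 13.5, Cisuralian 25.89 → longest is Cisuralian (25.89 Myr).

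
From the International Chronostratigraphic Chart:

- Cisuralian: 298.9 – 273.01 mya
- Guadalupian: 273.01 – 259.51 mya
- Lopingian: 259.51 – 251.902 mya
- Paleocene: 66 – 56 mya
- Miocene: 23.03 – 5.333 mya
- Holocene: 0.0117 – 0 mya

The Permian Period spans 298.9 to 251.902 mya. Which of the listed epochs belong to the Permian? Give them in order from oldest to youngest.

Epochs with both bounds inside 298.9–251.902 Ma: Cisuralian (298.9–273.01), Guadalupian (273.01–259.51), Lopingian (259.51–251.902).

Cisuralian, Guadalupian, Lopingian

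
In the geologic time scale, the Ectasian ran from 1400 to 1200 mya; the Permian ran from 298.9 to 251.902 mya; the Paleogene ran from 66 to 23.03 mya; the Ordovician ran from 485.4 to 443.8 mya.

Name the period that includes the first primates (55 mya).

55 Ma lies between 66 and 23.03 Ma, so it falls in the Paleogene.

Paleogene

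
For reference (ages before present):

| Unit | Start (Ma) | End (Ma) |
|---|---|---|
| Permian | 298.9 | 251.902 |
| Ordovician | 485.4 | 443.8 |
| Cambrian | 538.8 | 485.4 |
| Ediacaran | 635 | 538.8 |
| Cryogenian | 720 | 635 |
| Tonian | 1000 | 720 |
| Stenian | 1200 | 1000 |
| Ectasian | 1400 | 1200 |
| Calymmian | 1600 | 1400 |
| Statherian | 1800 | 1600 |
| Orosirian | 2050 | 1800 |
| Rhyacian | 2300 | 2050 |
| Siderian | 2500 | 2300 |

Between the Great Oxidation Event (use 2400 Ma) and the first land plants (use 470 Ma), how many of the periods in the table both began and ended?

10

2400 Ma sits inside the Siderian (2500–2300) and 470 Ma inside the Ordovician (485.4–443.8); neither of those is wholly between the two dates.
The listed periods lying completely between them are Rhyacian, Orosirian, Statherian, Calymmian, Ectasian, Stenian, Tonian, Cryogenian, Ediacaran, Cambrian — 10 in all.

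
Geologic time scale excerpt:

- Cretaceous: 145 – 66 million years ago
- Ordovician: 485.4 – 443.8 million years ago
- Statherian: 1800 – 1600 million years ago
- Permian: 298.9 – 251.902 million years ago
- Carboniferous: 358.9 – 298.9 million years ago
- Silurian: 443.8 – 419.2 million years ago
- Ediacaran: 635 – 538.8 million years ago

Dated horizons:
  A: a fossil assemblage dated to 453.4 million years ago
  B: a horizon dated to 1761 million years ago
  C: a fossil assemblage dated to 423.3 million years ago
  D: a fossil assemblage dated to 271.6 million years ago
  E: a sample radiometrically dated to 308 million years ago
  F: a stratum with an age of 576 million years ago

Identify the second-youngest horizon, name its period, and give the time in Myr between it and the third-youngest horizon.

E, in the Carboniferous; 115.3 million years to C

Smaller Ma means younger, so youngest first: D 271.6 < E 308 < C 423.3 < A 453.4 < F 576 < B 1761.
Counting 2 along gives E (308 Ma); the excerpt puts that inside the Carboniferous, 358.9–298.9 Ma.
Next in line is C (423.3 Ma), and 423.3 − 308 = 115.3 Myr.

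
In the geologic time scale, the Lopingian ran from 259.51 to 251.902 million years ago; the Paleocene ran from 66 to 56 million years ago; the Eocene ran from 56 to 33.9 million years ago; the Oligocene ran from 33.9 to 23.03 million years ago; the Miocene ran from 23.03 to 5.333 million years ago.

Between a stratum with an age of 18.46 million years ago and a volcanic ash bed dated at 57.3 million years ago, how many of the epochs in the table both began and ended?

The older date is 57.3 Ma and the younger is 18.46 Ma.
Epochs with start < 57.3 and end > 18.46 Ma: Eocene (56–33.9), Oligocene (33.9–23.03).
That is 2 complete epochs.

2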